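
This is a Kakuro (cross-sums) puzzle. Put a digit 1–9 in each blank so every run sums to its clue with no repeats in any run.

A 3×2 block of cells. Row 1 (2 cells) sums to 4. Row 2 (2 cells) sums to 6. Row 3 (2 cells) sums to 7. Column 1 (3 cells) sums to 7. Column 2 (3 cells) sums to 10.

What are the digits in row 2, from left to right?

4 in 2 cells must be {1,3}; 7 in 3 cells must be {1,2,4}.
The 4 across and the 7 down share only 1, so (1,1) = 1.
(1,2) = 4 − 1 = 3 completes the 4 across.
Nothing is forced directly, so branch on (2,1), whose candidates are 2 or 4. If (2,1) = 2: then (2,2) would have to be in {4} for the 6 across but in {1,2,5,6} for the 10 down — contradiction. So (2,1) = 4.
(2,2) = 6 − 4 = 2 completes the 6 across.
(3,1) = 7 − 5 = 2 completes the 7 down.
(3,2) = 7 − 2 = 5 completes the 7 across.

4, 2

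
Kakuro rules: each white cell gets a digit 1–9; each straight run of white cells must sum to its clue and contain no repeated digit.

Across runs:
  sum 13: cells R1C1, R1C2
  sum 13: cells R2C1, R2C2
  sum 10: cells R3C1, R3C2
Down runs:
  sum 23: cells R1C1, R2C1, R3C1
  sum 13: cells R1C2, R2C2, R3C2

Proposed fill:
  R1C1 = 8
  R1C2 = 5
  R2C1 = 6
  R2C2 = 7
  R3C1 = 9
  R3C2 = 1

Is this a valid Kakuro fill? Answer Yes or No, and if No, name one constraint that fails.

Yes

Across: 8+5=13; 6+7=13; 9+1=10. Down: 8+6+9=23; 5+7+1=13. No digit repeats within any run.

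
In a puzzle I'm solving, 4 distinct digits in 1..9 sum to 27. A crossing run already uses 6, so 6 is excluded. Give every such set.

4 distinct digits from 1–9 sum between 10 and 30.
Dropping sets that contain 6.
Only one set works: {3,7,8,9}.

{3,7,8,9}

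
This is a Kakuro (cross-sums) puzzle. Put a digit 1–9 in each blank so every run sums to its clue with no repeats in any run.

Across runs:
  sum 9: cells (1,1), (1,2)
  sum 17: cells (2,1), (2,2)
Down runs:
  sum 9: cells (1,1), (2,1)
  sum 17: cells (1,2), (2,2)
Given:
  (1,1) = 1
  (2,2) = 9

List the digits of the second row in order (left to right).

17 in 2 cells must be {8,9}.
(1,2) = 9 − 1 = 8 completes the 9 across.
(2,1) = 17 − 9 = 8 completes the 17 across.

8, 9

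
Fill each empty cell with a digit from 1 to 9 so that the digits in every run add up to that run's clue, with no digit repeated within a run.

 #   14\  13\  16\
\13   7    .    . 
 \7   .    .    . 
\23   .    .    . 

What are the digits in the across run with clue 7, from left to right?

7 in 3 cells must be {1,2,4}; 23 in 3 cells must be {6,8,9}.
R3C1 = 6: the only remaining digit allowed by both the 23 across and the 14 down.
R2C1 = 14 − 13 = 1 completes the 14 down.
No cell is forced outright now. R3C2 can only be 8 or 9 (the digits allowed by both its 23 across and its 13 down). If R3C2 = 9: that forces R1C2 = 1, R1C3 = 5, after which R2C2 would have to be in {2,4} for the 7 across but in {3} for the 13 down — contradiction. So R3C2 = 8.
R3C3 = 23 − 14 = 9 completes the 23 across.
Nothing is forced directly, so branch on R2C2, whose candidates are 2 or 4. If R2C2 = 2: then R1C2 would have to be in {1,2,4,5} for the 13 across but in {3} for the 13 down — contradiction. So R2C2 = 4.
R1C2 = 13 − 12 = 1 completes the 13 down.
R1C3 = 13 − 8 = 5 completes the 13 across.
R2C3 = 7 − 5 = 2 completes the 7 across.

1, 4, 2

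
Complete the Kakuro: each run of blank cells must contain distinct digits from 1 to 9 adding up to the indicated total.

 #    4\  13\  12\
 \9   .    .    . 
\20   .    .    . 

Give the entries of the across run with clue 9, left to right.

1 5 3

4 in 2 cells must be {1,3}.
The 20 across and the 4 down share only 3, so R2C1 = 3.
R1C1 = 4 − 3 = 1 completes the 4 down.
Nothing is forced directly, so branch on R1C2, whose candidates are 5 or 6. If R1C2 = 6: then R1C3 would have to be in {2} for the 9 across but in {3,4,5,7,8,9} for the 12 down — contradiction. So R1C2 = 5.
R1C3 = 9 − 6 = 3 completes the 9 across.
R2C2 = 13 − 5 = 8 completes the 13 down.
R2C3 = 20 − 11 = 9 completes the 20 across.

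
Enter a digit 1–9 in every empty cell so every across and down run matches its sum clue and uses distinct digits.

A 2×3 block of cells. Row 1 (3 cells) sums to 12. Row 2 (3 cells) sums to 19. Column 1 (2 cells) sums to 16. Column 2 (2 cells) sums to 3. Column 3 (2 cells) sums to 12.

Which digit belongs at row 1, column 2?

1

16 in 2 cells must be {7,9}; 3 in 2 cells must be {1,2}.
The 19 across and the 3 down share only 2, so (2,2) = 2.
(1,2) = 3 − 2 = 1 completes the 3 down.
Given what's placed, (2,1) must be 9 to fit the 19 across and 16 down.
(2,3) = 19 − 11 = 8 completes the 19 across.
(1,1) = 16 − 9 = 7 completes the 16 down.
(1,3) = 12 − 8 = 4 completes the 12 across.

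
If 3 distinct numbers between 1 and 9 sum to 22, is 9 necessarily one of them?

Every partition of 22 into 3 distinct digits includes 9: {5,8,9}, {6,7,9}.

Yes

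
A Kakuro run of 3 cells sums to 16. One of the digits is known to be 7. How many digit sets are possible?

3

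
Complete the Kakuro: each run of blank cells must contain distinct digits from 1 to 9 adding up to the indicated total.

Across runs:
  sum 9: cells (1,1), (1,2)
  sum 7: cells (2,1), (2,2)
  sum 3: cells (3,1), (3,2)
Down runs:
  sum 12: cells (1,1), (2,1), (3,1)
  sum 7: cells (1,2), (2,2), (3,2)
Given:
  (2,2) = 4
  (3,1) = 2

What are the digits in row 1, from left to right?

7 2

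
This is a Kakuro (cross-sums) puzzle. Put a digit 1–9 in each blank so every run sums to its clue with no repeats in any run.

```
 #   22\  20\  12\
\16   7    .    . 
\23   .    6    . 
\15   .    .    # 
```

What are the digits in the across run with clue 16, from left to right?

23 in 3 cells must be {6,8,9}.
R1C2 = 5: the only remaining digit allowed by both the 16 across and the 20 down.
R1C3 = 16 − 12 = 4 completes the 16 across.
Given what's placed, R2C1 must be 9 to fit the 23 across and 22 down.
R2C3 = 23 − 15 = 8 completes the 23 across.
R3C1 = 22 − 16 = 6 completes the 22 down.
R3C2 = 15 − 6 = 9 completes the 15 across.

7 5 4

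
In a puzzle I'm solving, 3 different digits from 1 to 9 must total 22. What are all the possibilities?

{5,8,9}; {6,7,9}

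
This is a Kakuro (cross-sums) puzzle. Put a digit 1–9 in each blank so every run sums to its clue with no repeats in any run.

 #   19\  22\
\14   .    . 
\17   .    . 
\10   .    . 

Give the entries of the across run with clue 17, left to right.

8 9

17 in 2 cells must be {8,9}.
Nothing is forced directly, so branch on R2C1, whose candidates are 8 or 9. If R2C1 = 9: that forces R2C2 = 8, R3C2 = 9, R1C2 = 5, after which R3C1 would have to be in {1} for the 10 across but in {2,3,4,6,7,8} for the 19 down — contradiction. So R2C1 = 8.
R2C2 = 17 − 8 = 9 completes the 17 across.
Nothing is forced directly, so branch on R1C1, whose candidates are 5 or 6 or 9. If R1C1 = 5: then R1C2 would have to be in {9} for the 14 across but in {5,6,7,8} for the 22 down — contradiction. If R1C1 = 6: that forces R1C2 = 8, after which R3C1 would have to be in {1,2,3,4,6,7,8,9} for the 10 across but in {5} for the 19 down — contradiction. So R1C1 = 9.
R1C2 = 14 − 9 = 5 completes the 14 across.
R3C1 = 19 − 17 = 2 completes the 19 down.
R3C2 = 10 − 2 = 8 completes the 10 across.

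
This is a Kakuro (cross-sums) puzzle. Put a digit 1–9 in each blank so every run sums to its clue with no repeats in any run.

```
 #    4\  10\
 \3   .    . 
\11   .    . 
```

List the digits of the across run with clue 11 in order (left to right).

3 8

3 in 2 cells must be {1,2}; 4 in 2 cells must be {1,3}.
The 3 across and the 4 down share only 1, so R1C1 = 1.
R1C2 = 3 − 1 = 2 completes the 3 across.
R2C1 = 4 − 1 = 3 completes the 4 down.
R2C2 = 11 − 3 = 8 completes the 11 across.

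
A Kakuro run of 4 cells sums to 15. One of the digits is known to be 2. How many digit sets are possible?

4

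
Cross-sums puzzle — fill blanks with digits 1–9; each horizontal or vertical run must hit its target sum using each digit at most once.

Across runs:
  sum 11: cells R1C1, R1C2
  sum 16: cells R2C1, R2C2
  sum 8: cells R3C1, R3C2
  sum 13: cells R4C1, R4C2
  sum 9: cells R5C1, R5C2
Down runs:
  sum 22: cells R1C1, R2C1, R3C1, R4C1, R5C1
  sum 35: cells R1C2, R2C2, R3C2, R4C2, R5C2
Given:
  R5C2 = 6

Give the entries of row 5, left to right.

3 6

16 in 2 cells must be {7,9}; 35 in 5 cells must be {5,6,7,8,9}.
R5C1 = 9 − 6 = 3 completes the 9 across.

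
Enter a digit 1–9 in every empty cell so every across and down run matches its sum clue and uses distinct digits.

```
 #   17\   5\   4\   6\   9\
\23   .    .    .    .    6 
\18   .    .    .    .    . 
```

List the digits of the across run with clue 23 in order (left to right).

17 in 2 cells must be {8,9}; 4 in 2 cells must be {1,3}.
Only 8 fits R2C1 under both its across sum 18 and down sum 17.
R2C5 = 9 − 6 = 3 completes the 9 down.
R1C1 = 17 − 8 = 9 completes the 17 down.
R2C3 = 1: the only remaining digit allowed by both the 18 across and the 4 down.
R1C3 = 4 − 1 = 3 completes the 4 down.
Nothing is forced directly, so branch on R2C2, whose candidates are 2 or 4. If R2C2 = 2: then R1C2 would have to be in {1,4} for the 23 across but in {3} for the 5 down — contradiction. So R2C2 = 4.
R1C2 = 5 − 4 = 1 completes the 5 down.
R1C4 = 23 − 19 = 4 completes the 23 across.

9 1 3 4 6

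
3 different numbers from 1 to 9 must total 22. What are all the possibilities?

{5,8,9}; {6,7,9}

3 distinct digits from 1–9 sum between 6 and 24.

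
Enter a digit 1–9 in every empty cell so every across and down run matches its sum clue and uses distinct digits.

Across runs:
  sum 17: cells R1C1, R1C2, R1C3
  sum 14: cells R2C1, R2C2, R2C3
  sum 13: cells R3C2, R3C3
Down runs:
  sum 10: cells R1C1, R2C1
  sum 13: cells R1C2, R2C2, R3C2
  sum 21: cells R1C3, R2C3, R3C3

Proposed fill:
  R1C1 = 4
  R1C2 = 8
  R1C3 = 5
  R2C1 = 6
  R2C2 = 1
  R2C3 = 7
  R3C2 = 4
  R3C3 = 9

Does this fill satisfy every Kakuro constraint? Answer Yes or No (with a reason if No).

Yes

Across: 4+8+5=17; 6+1+7=14; 4+9=13. Down: 4+6=10; 8+1+4=13; 5+7+9=21. No digit repeats within any run.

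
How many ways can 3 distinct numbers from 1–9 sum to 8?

2

3 distinct digits from 1–9 sum between 6 and 24.
Enumerating: {1,2,5}, {1,3,4}.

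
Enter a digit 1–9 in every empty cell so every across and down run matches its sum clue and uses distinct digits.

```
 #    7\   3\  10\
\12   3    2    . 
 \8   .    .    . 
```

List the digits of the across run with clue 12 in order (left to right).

3 2 7

3 in 2 cells must be {1,2}.
R1C3 = 12 − 5 = 7 completes the 12 across.
R2C1 = 7 − 3 = 4 completes the 7 down.
R2C2 = 3 − 2 = 1 completes the 3 down.
R2C3 = 8 − 5 = 3 completes the 8 across.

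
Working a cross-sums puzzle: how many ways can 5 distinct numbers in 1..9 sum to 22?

5 distinct digits from 1–9 sum between 15 and 35.

9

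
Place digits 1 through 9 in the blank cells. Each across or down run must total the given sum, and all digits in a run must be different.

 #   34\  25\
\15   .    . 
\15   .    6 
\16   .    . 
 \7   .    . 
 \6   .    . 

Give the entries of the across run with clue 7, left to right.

16 in 2 cells must be {7,9}; 34 in 5 cells must be {4,6,7,8,9}.
R2C1 = 15 − 6 = 9 completes the 15 across.
R3C1 = 7: the only remaining digit allowed by both the 16 across and the 34 down.
R3C2 = 16 − 7 = 9 completes the 16 across.
Given what's placed, R5C1 must be 4 to fit the 6 across and 34 down.
R5C2 = 6 − 4 = 2 completes the 6 across.
Given what's placed, R1C2 must be 7 to fit the 15 across and 25 down.
Given what's placed, R4C1 must be 6 to fit the 7 across and 34 down.
R4C2 = 7 − 6 = 1 completes the 7 across.

6, 1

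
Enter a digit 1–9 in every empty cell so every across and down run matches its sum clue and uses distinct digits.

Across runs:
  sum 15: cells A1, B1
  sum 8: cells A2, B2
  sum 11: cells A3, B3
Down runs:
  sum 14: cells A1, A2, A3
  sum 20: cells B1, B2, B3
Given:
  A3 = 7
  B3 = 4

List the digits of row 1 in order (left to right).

6, 9

A1 = 6: the only remaining digit allowed by both the 15 across and the 14 down.
B1 = 15 − 6 = 9 completes the 15 across.
A2 = 14 − 13 = 1 completes the 14 down.
B2 = 8 − 1 = 7 completes the 8 across.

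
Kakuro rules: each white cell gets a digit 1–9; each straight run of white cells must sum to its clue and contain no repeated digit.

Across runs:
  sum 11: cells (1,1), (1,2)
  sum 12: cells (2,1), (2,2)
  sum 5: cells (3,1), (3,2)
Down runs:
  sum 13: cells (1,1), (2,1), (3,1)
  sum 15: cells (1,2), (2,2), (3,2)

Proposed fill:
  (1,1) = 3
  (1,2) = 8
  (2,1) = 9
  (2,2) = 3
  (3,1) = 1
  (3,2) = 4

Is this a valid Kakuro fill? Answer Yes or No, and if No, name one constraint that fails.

Across: 3+8=11; 9+3=12; 1+4=5. Down: 3+9+1=13; 8+3+4=15. No digit repeats within any run.

Yes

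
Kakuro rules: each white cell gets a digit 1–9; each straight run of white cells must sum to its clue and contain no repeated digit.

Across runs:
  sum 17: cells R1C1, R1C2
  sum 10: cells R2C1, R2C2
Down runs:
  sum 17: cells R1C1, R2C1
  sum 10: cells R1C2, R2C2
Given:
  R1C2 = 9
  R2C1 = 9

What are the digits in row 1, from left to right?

17 in 2 cells must be {8,9}.
R1C1 = 17 − 9 = 8 completes the 17 across.
R2C2 = 10 − 9 = 1 completes the 10 across.

8 9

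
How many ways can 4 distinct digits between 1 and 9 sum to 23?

9

4 distinct digits from 1–9 sum between 10 and 30.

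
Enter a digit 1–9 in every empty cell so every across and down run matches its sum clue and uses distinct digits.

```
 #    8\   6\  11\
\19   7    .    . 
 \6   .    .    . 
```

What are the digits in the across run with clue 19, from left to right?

7, 4, 8

6 in 3 cells must be {1,2,3}.
Given what's placed, R1C2 must be 4 to fit the 19 across and 6 down.
R1C3 = 19 − 11 = 8 completes the 19 across.
R2C1 = 8 − 7 = 1 completes the 8 down.
R2C2 = 6 − 4 = 2 completes the 6 down.
R2C3 = 6 − 3 = 3 completes the 6 across.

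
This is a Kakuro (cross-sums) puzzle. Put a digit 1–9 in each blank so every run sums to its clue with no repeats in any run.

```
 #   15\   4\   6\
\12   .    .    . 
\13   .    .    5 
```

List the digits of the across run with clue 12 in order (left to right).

4 in 2 cells must be {1,3}.
R1C3 = 6 − 5 = 1 completes the 6 down.
R2C2 = 1: the only remaining digit allowed by both the 13 across and the 4 down.
R1C2 = 4 − 1 = 3 completes the 4 down.
R2C1 = 13 − 6 = 7 completes the 13 across.
R1C1 = 12 − 4 = 8 completes the 12 across.

8 3 1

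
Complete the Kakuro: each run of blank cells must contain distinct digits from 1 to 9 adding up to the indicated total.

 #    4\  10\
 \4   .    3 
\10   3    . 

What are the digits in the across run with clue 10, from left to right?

4 in 2 cells must be {1,3}.
R1C1 = 4 − 3 = 1 completes the 4 across.
R2C2 = 10 − 3 = 7 completes the 10 across.

3 7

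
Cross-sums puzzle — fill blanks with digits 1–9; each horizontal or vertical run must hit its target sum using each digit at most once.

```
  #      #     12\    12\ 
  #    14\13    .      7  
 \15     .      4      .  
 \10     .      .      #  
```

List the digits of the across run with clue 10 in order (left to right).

R1C2 = 13 − 7 = 6 completes the 13 across.
R2C3 = 12 − 7 = 5 completes the 12 down.
R3C2 = 12 − 10 = 2 completes the 12 down.
R2C1 = 15 − 9 = 6 completes the 15 across.
R3C1 = 10 − 2 = 8 completes the 10 across.

8 2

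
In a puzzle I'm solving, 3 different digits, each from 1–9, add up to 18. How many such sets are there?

7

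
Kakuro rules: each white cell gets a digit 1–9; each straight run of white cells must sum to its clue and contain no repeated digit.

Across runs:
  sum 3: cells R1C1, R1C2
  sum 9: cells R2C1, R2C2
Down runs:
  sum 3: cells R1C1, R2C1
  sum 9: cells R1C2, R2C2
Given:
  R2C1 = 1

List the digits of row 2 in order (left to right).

1, 8

3 in 2 cells must be {1,2}.
R1C1 = 3 − 1 = 2 completes the 3 down.
R1C2 = 3 − 2 = 1 completes the 3 across.
R2C2 = 9 − 1 = 8 completes the 9 across.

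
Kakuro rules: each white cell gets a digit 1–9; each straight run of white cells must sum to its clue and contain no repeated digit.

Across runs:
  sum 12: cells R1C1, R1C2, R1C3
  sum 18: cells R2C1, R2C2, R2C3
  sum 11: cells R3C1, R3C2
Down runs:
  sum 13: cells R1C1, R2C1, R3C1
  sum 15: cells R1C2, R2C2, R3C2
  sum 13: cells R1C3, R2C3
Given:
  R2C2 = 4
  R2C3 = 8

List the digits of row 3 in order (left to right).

3, 8

R1C3 = 13 − 8 = 5 completes the 13 down.
R2C1 = 18 − 12 = 6 completes the 18 across.
No cell is forced outright now. R1C1 can only be 3 or 4 (the digits allowed by both its 12 across and its 13 down). If R1C1 = 3: then R1C2 would have to be in {4} for the 12 across but in {2,3,5,6,8,9} for the 15 down — contradiction. So R1C1 = 4.
R1C2 = 12 − 9 = 3 completes the 12 across.
R3C1 = 13 − 10 = 3 completes the 13 down.
R3C2 = 11 − 3 = 8 completes the 11 across.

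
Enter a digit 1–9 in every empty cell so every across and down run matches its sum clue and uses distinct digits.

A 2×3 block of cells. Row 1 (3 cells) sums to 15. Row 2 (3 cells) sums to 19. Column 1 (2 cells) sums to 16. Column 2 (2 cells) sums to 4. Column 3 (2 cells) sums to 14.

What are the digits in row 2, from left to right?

7, 3, 9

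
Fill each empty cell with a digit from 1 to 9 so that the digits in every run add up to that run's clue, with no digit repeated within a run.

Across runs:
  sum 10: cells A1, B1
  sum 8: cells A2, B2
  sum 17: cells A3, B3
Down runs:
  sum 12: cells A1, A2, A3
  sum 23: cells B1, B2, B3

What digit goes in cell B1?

17 in 2 cells must be {8,9}; 23 in 3 cells must be {6,8,9}.
The 8 across and the 23 down share only 6, so B2 = 6.
A2 = 8 − 6 = 2 completes the 8 across.
Given what's placed, A3 must be 9 to fit the 17 across and 12 down.
B3 = 17 − 9 = 8 completes the 17 across.
A1 = 12 − 11 = 1 completes the 12 down.
B1 = 10 − 1 = 9 completes the 10 across.

9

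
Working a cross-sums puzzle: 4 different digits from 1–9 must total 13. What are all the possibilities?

{1,2,3,7}; {1,2,4,6}; {1,3,4,5}

4 distinct digits from 1–9 sum between 10 and 30.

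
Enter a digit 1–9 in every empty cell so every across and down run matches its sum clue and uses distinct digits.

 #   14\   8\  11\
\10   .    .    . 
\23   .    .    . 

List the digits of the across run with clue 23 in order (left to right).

9 6 8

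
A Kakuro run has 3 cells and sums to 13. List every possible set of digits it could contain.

{1,3,9}; {1,4,8}; {1,5,7}; {2,3,8}; {2,4,7}; {2,5,6}; {3,4,6}

3 distinct digits from 1–9 sum between 6 and 24.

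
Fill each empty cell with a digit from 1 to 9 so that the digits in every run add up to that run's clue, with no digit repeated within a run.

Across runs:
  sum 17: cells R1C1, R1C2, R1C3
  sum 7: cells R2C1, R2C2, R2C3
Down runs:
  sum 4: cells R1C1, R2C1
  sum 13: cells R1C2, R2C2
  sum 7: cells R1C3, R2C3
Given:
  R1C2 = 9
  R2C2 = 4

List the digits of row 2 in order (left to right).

7 in 3 cells must be {1,2,4}; 4 in 2 cells must be {1,3}.
R2C1 = 1: the only remaining digit allowed by both the 7 across and the 4 down.
R2C3 = 7 − 5 = 2 completes the 7 across.
R1C1 = 4 − 1 = 3 completes the 4 down.
R1C3 = 17 − 12 = 5 completes the 17 across.

1 4 2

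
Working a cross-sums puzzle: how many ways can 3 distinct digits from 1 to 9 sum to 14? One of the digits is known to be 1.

3 distinct digits from 1–9 sum between 6 and 24.
Keeping only sets containing 1.
Enumerating: {1,4,9}, {1,5,8}, {1,6,7}.

3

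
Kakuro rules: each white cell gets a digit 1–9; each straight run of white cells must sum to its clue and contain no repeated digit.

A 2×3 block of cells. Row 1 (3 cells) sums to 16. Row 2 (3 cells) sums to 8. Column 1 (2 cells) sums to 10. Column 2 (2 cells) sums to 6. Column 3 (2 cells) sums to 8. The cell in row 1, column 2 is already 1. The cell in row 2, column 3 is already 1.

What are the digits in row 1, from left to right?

(1,3) = 8 − 1 = 7 completes the 8 down.
(2,2) = 6 − 1 = 5 completes the 6 down.
(1,1) = 16 − 8 = 8 completes the 16 across.
(2,1) = 8 − 6 = 2 completes the 8 across.

8 1 7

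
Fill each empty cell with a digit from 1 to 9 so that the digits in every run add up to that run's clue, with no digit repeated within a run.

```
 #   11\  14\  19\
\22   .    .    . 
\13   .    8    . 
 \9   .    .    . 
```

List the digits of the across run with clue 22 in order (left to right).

R1C2 = 5: the only remaining digit allowed by both the 22 across and the 14 down.
R3C2 = 14 − 13 = 1 completes the 14 down.
R1C1 = 8: the only remaining digit allowed by both the 22 across and the 11 down.
R1C3 = 22 − 13 = 9 completes the 22 across.
R3C1 = 2: the only remaining digit allowed by both the 9 across and the 11 down.
R3C3 = 9 − 3 = 6 completes the 9 across.
R2C1 = 11 − 10 = 1 completes the 11 down.
R2C3 = 13 − 9 = 4 completes the 13 across.

8 5 9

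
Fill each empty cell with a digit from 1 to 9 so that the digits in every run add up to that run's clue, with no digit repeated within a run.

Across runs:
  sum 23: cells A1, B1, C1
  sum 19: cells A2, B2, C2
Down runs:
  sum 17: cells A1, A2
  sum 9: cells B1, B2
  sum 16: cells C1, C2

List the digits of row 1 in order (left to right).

8 6 9

23 in 3 cells must be {6,8,9}; 17 in 2 cells must be {8,9}; 16 in 2 cells must be {7,9}.
The 23 across and the 16 down share only 9, so C1 = 9.
C2 = 16 − 9 = 7 completes the 16 down.
Given what's placed, A1 must be 8 to fit the 23 across and 17 down.
B1 = 23 − 17 = 6 completes the 23 across.
A2 = 17 − 8 = 9 completes the 17 down.
B2 = 19 − 16 = 3 completes the 19 across.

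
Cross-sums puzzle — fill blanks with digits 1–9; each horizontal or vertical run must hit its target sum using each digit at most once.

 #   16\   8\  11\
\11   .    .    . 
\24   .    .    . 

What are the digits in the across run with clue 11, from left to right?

7 1 3

24 in 3 cells must be {7,8,9}; 16 in 2 cells must be {7,9}.
The 11 across and the 16 down share only 7, so R1C1 = 7.
Given what's placed, R1C3 must be 3 to fit the 11 across and 11 down.
R2C1 = 16 − 7 = 9 completes the 16 down.
R2C2 = 7: the only remaining digit allowed by both the 24 across and the 8 down.
R2C3 = 24 − 16 = 8 completes the 24 across.
R1C2 = 11 − 10 = 1 completes the 11 across.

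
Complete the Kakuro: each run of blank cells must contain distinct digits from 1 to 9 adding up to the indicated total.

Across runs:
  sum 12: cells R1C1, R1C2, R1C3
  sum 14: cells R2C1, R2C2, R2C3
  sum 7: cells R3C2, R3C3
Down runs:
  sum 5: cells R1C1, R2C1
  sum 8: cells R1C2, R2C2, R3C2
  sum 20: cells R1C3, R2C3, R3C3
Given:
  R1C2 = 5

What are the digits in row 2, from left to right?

No cell is forced outright now. R2C2 can only be 1 or 2 (the digits allowed by both its 14 across and its 8 down). If R2C2 = 2: that forces R3C2 = 1, R3C3 = 6, after which R1C3 would have to be in {1,3,4,6} for the 12 across but in {5,9} for the 20 down — contradiction. So R2C2 = 1.
Given what's placed, R2C1 must be 4 to fit the 14 across and 5 down.
R2C3 = 14 − 5 = 9 completes the 14 across.
R3C2 = 8 − 6 = 2 completes the 8 down.
R3C3 = 7 − 2 = 5 completes the 7 across.
R1C1 = 5 − 4 = 1 completes the 5 down.
R1C3 = 12 − 6 = 6 completes the 12 across.

4 1 9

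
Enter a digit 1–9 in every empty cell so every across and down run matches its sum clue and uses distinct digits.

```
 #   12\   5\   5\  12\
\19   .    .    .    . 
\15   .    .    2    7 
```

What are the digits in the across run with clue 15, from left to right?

R1C3 = 5 − 2 = 3 completes the 5 down.
R1C4 = 12 − 7 = 5 completes the 12 down.
Given what's placed, R2C1 must be 5 to fit the 15 across and 12 down.
R2C2 = 15 − 14 = 1 completes the 15 across.
R1C1 = 12 − 5 = 7 completes the 12 down.
R1C2 = 19 − 15 = 4 completes the 19 across.

5 1 2 7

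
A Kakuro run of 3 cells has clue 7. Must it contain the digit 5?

No

The only way to make 7 from 3 distinct digits is {1,2,4}, which does not contain 5.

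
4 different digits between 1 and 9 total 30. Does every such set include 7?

The only way to make 30 from 4 distinct digits is {6,7,8,9}, which contains 7.

Yes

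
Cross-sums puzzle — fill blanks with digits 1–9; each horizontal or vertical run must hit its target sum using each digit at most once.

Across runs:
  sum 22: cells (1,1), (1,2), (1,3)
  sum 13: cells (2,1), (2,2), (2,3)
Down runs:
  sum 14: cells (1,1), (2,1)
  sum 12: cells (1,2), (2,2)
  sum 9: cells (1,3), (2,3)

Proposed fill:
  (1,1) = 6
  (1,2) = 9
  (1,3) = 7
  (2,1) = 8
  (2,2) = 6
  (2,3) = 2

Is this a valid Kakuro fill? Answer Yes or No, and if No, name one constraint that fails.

No — the across run (2,1)–(2,3) sums to 16, not 13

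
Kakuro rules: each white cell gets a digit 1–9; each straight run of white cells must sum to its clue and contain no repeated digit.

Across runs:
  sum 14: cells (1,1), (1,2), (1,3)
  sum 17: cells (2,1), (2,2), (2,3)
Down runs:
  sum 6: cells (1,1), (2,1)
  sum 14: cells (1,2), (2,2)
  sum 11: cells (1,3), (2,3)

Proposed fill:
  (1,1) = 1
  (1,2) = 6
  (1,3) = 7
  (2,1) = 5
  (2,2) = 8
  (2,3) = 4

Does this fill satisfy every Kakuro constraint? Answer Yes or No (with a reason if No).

Across: 1+6+7=14; 5+8+4=17. Down: 1+5=6; 6+8=14; 7+4=11. No digit repeats within any run.

Yes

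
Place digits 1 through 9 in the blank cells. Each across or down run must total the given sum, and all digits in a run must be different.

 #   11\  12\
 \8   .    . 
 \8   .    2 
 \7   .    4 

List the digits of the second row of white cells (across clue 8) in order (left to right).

R1C2 = 12 − 6 = 6 completes the 12 down.
R2C1 = 8 − 2 = 6 completes the 8 across.
R3C1 = 7 − 4 = 3 completes the 7 across.
R1C1 = 8 − 6 = 2 completes the 8 across.

6 2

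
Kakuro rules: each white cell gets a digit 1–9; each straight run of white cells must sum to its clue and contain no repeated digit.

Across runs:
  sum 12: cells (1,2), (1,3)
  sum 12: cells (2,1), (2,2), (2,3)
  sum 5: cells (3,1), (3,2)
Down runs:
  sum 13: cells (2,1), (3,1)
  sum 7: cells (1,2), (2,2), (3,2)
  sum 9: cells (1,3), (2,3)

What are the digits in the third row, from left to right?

4 1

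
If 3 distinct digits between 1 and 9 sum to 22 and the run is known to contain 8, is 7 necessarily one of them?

No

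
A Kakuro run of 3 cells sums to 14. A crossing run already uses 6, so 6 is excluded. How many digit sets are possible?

3 distinct digits from 1–9 sum between 6 and 24.
Dropping sets that contain 6.
Enumerating: {1,4,9}, {1,5,8}, {2,3,9}, {2,4,8}, {2,5,7}, {3,4,7}.

6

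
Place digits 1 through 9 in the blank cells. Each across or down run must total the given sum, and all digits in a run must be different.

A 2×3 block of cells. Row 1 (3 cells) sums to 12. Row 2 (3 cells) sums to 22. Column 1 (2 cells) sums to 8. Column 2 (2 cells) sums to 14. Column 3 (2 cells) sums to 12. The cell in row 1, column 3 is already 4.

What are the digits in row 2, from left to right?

5, 9, 8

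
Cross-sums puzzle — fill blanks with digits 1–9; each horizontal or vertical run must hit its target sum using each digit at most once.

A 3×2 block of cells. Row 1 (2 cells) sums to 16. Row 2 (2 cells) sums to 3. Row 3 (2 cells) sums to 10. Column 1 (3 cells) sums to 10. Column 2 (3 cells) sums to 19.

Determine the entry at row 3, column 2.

8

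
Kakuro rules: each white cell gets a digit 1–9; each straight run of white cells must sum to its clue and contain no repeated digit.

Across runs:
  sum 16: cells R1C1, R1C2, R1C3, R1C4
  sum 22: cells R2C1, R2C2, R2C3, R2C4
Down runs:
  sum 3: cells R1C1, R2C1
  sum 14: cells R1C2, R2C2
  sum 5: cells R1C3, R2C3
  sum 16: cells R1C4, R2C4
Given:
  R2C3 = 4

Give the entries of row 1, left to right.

2 6 1 7

3 in 2 cells must be {1,2}; 16 in 2 cells must be {7,9}.
R1C3 = 5 − 4 = 1 completes the 5 down.
R1C1 = 2: the only remaining digit allowed by both the 16 across and the 3 down.
R2C1 = 3 − 2 = 1 completes the 3 down.
Given what's placed, R2C4 must be 9 to fit the 22 across and 16 down.
R1C4 = 16 − 9 = 7 completes the 16 down.
R2C2 = 22 − 14 = 8 completes the 22 across.
R1C2 = 16 − 10 = 6 completes the 16 across.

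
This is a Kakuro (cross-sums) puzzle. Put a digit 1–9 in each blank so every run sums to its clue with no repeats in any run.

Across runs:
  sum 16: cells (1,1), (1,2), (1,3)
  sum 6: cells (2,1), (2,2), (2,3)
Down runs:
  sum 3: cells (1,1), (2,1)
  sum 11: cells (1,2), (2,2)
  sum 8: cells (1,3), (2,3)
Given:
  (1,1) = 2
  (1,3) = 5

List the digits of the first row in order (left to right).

2, 9, 5

6 in 3 cells must be {1,2,3}; 3 in 2 cells must be {1,2}.
(1,2) = 16 − 7 = 9 completes the 16 across.
(2,1) = 3 − 2 = 1 completes the 3 down.
(2,2) = 11 − 9 = 2 completes the 11 down.
(2,3) = 6 − 3 = 3 completes the 6 across.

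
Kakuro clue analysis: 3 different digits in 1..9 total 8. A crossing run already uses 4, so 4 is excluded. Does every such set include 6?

No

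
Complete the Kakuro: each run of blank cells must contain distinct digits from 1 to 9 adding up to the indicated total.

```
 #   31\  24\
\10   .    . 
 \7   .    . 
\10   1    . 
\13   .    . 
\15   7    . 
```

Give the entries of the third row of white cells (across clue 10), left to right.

Given what's placed, R2C1 must be 6 to fit the 7 across and 31 down.
R2C2 = 7 − 6 = 1 completes the 7 across.
R3C2 = 10 − 1 = 9 completes the 10 across.
R5C2 = 15 − 7 = 8 completes the 15 across.
R4C2 = 4: the only remaining digit allowed by both the 13 across and the 24 down.
R1C2 = 24 − 22 = 2 completes the 24 down.
R4C1 = 13 − 4 = 9 completes the 13 across.
R1C1 = 10 − 2 = 8 completes the 10 across.

1, 9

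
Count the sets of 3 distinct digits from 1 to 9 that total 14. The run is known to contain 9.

3 distinct digits from 1–9 sum between 6 and 24.
Keeping only sets containing 9.
Enumerating: {1,4,9}, {2,3,9}.

2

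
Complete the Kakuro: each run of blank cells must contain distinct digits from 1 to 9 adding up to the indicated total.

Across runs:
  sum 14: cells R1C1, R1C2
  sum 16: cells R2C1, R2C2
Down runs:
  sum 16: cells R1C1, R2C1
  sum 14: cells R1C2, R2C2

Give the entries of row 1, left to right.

9, 5

16 in 2 cells must be {7,9}.
The 14 across and the 16 down share only 9, so R1C1 = 9.
R1C2 = 14 − 9 = 5 completes the 14 across.
R2C1 = 16 − 9 = 7 completes the 16 down.
R2C2 = 16 − 7 = 9 completes the 16 across.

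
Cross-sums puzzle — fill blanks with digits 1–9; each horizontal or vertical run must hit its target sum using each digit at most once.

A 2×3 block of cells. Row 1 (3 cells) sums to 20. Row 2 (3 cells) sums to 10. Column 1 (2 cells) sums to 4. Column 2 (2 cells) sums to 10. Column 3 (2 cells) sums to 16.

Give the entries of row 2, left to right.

4 in 2 cells must be {1,3}; 16 in 2 cells must be {7,9}.
The 20 across and the 4 down share only 3, so (1,1) = 3.
Given what's placed, (1,3) must be 9 to fit the 20 across and 16 down.
(2,1) = 4 − 3 = 1 completes the 4 down.
(2,3) = 16 − 9 = 7 completes the 16 down.
(1,2) = 20 − 12 = 8 completes the 20 across.
(2,2) = 10 − 8 = 2 completes the 10 across.

1, 2, 7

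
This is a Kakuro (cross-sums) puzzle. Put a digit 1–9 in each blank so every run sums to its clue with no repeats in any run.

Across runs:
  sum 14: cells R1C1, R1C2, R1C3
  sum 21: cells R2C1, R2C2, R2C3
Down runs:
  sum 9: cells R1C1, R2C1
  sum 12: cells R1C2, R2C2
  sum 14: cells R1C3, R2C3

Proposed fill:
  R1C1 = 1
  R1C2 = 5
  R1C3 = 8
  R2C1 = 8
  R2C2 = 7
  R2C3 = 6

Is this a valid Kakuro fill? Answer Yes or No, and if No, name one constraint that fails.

Across: 1+5+8=14; 8+7+6=21. Down: 1+8=9; 5+7=12; 8+6=14. No digit repeats within any run.

Yes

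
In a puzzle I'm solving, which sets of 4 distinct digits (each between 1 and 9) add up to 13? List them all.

{1,2,3,7}; {1,2,4,6}; {1,3,4,5}

4 distinct digits from 1–9 sum between 10 and 30.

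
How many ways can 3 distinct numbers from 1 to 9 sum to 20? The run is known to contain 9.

3 distinct digits from 1–9 sum between 6 and 24.
Keeping only sets containing 9.
Enumerating: {3,8,9}, {4,7,9}, {5,6,9}.

3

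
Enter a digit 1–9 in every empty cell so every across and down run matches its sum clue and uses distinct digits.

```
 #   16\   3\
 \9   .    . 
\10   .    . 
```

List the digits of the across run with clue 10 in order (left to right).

9 1

16 in 2 cells must be {7,9}; 3 in 2 cells must be {1,2}.
The 9 across and the 16 down share only 7, so R1C1 = 7.
R1C2 = 9 − 7 = 2 completes the 9 across.
R2C1 = 16 − 7 = 9 completes the 16 down.
R2C2 = 10 − 9 = 1 completes the 10 across.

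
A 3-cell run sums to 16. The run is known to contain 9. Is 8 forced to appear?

No

Counterexample: {1,6,9} sums to 16 under that restriction without using 8.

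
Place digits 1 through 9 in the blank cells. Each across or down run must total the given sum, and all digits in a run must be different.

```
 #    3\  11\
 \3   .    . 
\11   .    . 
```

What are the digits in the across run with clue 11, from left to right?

3 in 2 cells must be {1,2}.
The 3 across and the 11 down share only 2, so R1C2 = 2.
The 11 across and the 3 down share only 2, so R2C1 = 2.
R2C2 = 11 − 2 = 9 completes the 11 across.
R1C1 = 3 − 2 = 1 completes the 3 across.

2, 9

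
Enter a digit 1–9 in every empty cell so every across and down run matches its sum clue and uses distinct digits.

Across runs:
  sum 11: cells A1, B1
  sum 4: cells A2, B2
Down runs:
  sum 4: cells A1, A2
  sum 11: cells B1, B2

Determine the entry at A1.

3

4 in 2 cells must be {1,3}.
The 11 across and the 4 down share only 3, so A1 = 3.
B1 = 11 − 3 = 8 completes the 11 across.
A2 = 4 − 3 = 1 completes the 4 down.
B2 = 4 − 1 = 3 completes the 4 across.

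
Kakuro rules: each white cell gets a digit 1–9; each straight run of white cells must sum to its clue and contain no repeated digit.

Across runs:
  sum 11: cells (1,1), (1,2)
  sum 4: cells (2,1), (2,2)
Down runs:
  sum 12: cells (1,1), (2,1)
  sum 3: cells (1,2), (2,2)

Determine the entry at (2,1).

3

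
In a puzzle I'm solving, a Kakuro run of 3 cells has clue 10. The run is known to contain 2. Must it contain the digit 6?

Counterexample: {1,2,7} sums to 10 under that restriction without using 6.

No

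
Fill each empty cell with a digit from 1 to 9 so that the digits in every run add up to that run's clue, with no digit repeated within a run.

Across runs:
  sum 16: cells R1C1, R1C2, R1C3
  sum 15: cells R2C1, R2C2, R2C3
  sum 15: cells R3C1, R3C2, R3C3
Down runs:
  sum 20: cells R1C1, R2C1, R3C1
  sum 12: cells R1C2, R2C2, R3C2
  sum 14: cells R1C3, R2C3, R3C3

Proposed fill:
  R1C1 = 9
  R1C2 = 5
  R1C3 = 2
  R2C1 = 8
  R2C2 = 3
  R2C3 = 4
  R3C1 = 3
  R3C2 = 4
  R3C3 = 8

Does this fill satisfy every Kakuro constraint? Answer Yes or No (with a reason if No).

Yes

Across: 9+5+2=16; 8+3+4=15; 3+4+8=15. Down: 9+8+3=20; 5+3+4=12; 2+4+8=14. No digit repeats within any run.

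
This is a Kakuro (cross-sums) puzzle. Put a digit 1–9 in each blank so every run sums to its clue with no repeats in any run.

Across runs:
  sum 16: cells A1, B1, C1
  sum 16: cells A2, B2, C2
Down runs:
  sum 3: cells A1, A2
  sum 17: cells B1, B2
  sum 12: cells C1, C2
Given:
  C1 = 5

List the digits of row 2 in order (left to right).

3 in 2 cells must be {1,2}; 17 in 2 cells must be {8,9}.
Given what's placed, A1 must be 2 to fit the 16 across and 3 down.
B1 = 16 − 7 = 9 completes the 16 across.
A2 = 3 − 2 = 1 completes the 3 down.
B2 = 17 − 9 = 8 completes the 17 down.
C2 = 16 − 9 = 7 completes the 16 across.

1 8 7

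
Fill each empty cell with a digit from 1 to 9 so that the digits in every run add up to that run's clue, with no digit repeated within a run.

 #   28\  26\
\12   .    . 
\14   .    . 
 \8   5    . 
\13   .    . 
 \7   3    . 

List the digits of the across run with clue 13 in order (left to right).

R2C1 = 9: the only remaining digit allowed by both the 14 across and the 28 down.
R2C2 = 14 − 9 = 5 completes the 14 across.
R3C2 = 8 − 5 = 3 completes the 8 across.
R5C2 = 7 − 3 = 4 completes the 7 across.
R1C2 = 8: the only remaining digit allowed by both the 12 across and the 26 down.
R4C2 = 26 − 20 = 6 completes the 26 down.
R1C1 = 12 − 8 = 4 completes the 12 across.
R4C1 = 13 − 6 = 7 completes the 13 across.

7 6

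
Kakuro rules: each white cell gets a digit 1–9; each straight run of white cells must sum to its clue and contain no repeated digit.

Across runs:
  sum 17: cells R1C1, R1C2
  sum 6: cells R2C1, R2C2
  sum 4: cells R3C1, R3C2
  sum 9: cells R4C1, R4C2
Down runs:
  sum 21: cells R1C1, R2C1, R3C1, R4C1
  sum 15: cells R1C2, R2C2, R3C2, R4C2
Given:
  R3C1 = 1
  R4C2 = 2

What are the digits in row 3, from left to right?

1 3

17 in 2 cells must be {8,9}; 4 in 2 cells must be {1,3}.
R3C2 = 4 − 1 = 3 completes the 4 across.
R4C1 = 9 − 2 = 7 completes the 9 across.
R1C2 = 9: the only remaining digit allowed by both the 17 across and the 15 down.
R2C2 = 15 − 14 = 1 completes the 15 down.
R1C1 = 17 − 9 = 8 completes the 17 across.
R2C1 = 6 − 1 = 5 completes the 6 across.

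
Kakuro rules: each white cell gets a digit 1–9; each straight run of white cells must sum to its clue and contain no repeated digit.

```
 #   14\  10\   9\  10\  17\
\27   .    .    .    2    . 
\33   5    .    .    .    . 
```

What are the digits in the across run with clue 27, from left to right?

9 3 5 2 8

17 in 2 cells must be {8,9}.
R1C1 = 14 − 5 = 9 completes the 14 down.
Given what's placed, R1C5 must be 8 to fit the 27 across and 17 down.
R2C4 = 10 − 2 = 8 completes the 10 down.
R2C5 = 17 − 8 = 9 completes the 17 down.
No cell is forced outright now. R2C2 can only be 4 or 7 (the digits allowed by both its 33 across and its 10 down). If R2C2 = 4: then R1C2 would have to be in {1,3,5,7} for the 27 across but in {6} for the 10 down — contradiction. So R2C2 = 7.
R1C2 = 10 − 7 = 3 completes the 10 down.
R1C3 = 27 − 22 = 5 completes the 27 across.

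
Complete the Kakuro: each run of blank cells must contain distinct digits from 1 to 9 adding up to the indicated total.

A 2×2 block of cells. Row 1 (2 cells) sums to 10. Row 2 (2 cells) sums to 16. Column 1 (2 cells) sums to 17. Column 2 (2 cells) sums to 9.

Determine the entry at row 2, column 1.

16 in 2 cells must be {7,9}; 17 in 2 cells must be {8,9}.
The 16 across and the 17 down share only 9, so (2,1) = 9.
(2,2) = 16 − 9 = 7 completes the 16 across.
(1,1) = 17 − 9 = 8 completes the 17 down.
(1,2) = 10 − 8 = 2 completes the 10 across.

9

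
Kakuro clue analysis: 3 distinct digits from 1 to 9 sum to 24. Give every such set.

{7,8,9}

3 distinct digits from 1–9 sum between 6 and 24.
Only one set works: {7,8,9}.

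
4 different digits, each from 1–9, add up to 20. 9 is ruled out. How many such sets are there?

4 distinct digits from 1–9 sum between 10 and 30.
Dropping sets that contain 9.

7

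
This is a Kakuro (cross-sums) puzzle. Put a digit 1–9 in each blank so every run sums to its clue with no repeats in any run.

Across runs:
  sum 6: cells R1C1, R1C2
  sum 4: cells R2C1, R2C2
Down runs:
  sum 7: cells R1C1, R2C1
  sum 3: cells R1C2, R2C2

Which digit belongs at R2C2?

1

4 in 2 cells must be {1,3}; 3 in 2 cells must be {1,2}.
The 4 across and the 3 down share only 1, so R2C2 = 1.
R1C2 = 3 − 1 = 2 completes the 3 down.
R2C1 = 4 − 1 = 3 completes the 4 across.
R1C1 = 6 − 2 = 4 completes the 6 across.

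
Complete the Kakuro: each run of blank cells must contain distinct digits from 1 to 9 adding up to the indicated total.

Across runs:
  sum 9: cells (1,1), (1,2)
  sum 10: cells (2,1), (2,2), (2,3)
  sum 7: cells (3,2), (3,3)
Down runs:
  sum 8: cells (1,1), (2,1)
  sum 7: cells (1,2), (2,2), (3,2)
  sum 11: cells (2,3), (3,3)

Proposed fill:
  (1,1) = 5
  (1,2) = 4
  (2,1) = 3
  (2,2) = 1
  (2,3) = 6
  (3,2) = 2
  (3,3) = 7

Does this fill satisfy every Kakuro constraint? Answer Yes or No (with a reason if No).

No — the down run (2,3)–(3,3) sums to 13, not 11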